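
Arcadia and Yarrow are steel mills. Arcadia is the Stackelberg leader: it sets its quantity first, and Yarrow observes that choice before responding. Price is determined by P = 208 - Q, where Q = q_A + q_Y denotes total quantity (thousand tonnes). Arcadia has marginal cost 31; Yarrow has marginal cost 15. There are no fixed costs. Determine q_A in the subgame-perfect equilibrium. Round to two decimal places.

80.50

Solve by backward induction. Given q_A, the follower Yarrow maximises π_Y = (208 - q_A - q_Y)q_Y - 15q_Y.
∂π_Y/∂q_Y = 193 - q_A - 2q_Y = 0 gives the reaction function q_Y = (193 - q_A)/2.
The leader anticipates this reaction. Substituting into P = 208 - Q gives P = 223/2 - (1/2)q_A, so π_A = (223/2 - (1/2)q_A)q_A - 31q_A.
Leader FOC: 161/2 - q_A = 0, so q_A = 161/2.
Then q_Y = (193 - 161/2)/2 = 225/4.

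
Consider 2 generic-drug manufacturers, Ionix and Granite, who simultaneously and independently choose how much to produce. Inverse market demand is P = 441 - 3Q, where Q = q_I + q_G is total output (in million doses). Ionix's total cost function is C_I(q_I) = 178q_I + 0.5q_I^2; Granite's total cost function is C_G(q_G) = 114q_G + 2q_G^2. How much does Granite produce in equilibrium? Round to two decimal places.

24.59

Ionix's profit: π_I = (441 - 3Q)q_I - (178q_I + (1/2)q_I²). Setting ∂π_I/∂q_I = 0: 263 - 7q_I - 3(q_G) = 0.
Granite's profit: π_G = (441 - 3Q)q_G - (114q_G + 2q_G²). Setting ∂π_G/∂q_G = 0: 327 - 10q_G - 3(q_I) = 0.
Best responses: q_I = (263 - 3q_G)/7, q_G = (327 - 3q_I)/10.
Substituting one into the other gives q_I = 1649/61 and q_G = 1500/61.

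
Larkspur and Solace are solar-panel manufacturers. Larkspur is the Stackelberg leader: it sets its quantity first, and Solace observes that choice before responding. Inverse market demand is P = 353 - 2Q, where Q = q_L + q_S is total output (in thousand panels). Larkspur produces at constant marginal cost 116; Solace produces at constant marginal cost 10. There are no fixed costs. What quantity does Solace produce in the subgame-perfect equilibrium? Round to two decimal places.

Solve by backward induction. Given q_L, the follower Solace maximises π_S = (353 - 2q_L - 2q_S)q_S - 10q_S.
∂π_S/∂q_S = 343 - 2q_L - 4q_S = 0 gives the reaction function q_S = (343 - 2q_L)/4.
Larkspur substitutes q_S(q_L) into its own profit: π_L = q_L(353 - 2q_L - (343 - 2q_L)/2) - 116q_L = (363/2 - q_L)q_L - 116q_L.
Maximising: ∂π_L/∂q_L = 131/2 - 2q_L = 0, giving q_L = 131/4.
Then q_S = (343 - 2·(131/4))/4 = 555/8.

69.38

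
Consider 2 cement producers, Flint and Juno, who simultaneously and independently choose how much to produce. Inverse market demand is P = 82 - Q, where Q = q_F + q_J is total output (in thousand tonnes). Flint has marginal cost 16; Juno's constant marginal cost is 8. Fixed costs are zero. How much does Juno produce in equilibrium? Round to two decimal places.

Flint's profit: π_F = (82 - Q)q_F - (16q_F). Setting ∂π_F/∂q_F = 0: 66 - 2q_F - (q_J) = 0.
Juno's first-order condition: 74 - 2q_J - (q_F) = 0.
Best responses: q_F = (66 - q_J)/2, q_J = (74 - q_F)/2.
Substituting one into the other gives q_F = 58/3 and q_J = 82/3.

27.33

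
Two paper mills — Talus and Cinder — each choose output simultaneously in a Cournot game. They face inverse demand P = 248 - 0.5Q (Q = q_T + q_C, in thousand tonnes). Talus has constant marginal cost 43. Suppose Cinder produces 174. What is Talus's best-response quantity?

118

With the rival's output fixed at 174, Talus's profit is π_T = (248 - (1/2)·174 - (1/2)q_T)q_T - (43q_T) = (161 - (1/2)q_T)q_T - (43q_T).
∂π_T/∂q_T = 118 - q_T = 0, so q_T = 118.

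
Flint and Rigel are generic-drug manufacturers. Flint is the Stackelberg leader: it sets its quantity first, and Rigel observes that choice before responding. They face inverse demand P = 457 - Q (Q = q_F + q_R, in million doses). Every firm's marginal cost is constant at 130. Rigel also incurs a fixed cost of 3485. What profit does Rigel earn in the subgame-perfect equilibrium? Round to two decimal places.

The follower Rigel best-responds to any q_F: π_R = (457 - Q)q_R - 130q_R.
∂π_R/∂q_R = 327 - q_F - 2q_R = 0 gives the reaction function q_R = (327 - q_F)/2.
The leader anticipates this reaction. Substituting into P = 457 - Q gives P = 587/2 - (1/2)q_F, so π_F = (587/2 - (1/2)q_F)q_F - 130q_F.
Maximising: ∂π_F/∂q_F = 327/2 - q_F = 0, giving q_F = 327/2.
Then q_R = (327 - 327/2)/2 = 327/4.
Price P = 457 - 981/4 = 847/4.
Rigel's profit: (847/4 - 130)·(327/4) - 3485 = 3198.0625.

3198.06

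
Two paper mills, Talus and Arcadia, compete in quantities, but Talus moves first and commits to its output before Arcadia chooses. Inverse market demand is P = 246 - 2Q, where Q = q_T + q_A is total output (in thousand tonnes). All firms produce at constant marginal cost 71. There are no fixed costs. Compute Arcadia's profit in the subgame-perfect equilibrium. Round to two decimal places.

957.03

Solve by backward induction. Given q_T, the follower Arcadia maximises π_A = (246 - 2q_T - 2q_A)q_A - 71q_A.
∂π_A/∂q_A = 175 - 2q_T - 4q_A = 0 gives the reaction function q_A = (175 - 2q_T)/4.
The leader anticipates this reaction. Substituting into P = 246 - 2Q gives P = 317/2 - q_T, so π_T = (317/2 - q_T)q_T - 71q_T.
The leader's first-order condition 175/2 - 2q_T = 0 yields q_T = 175/4.
Then q_A = (175 - 2·(175/4))/4 = 175/8.
Price P = 246 - 2·(525/8) = 459/4.
Arcadia's profit: (459/4 - 71)·(175/8) = 957.0313.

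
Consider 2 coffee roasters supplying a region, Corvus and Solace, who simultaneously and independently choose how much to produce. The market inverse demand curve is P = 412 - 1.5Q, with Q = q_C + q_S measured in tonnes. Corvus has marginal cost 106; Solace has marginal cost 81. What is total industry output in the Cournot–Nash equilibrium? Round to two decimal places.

141.56

Corvus's profit: π_C = (412 - 1.5Q)q_C - (106q_C). Setting ∂π_C/∂q_C = 0: 306 - 3q_C - (3/2)(q_S) = 0.
Solace's profit: π_S = (412 - 1.5Q)q_S - (81q_S). Setting ∂π_S/∂q_S = 0: 331 - 3q_S - (3/2)(q_C) = 0.
Rearranging gives the reaction functions q_C = (306 - (3/2)q_S)/3 and q_S = (331 - (3/2)q_C)/3.
Solving the pair: q_C = 562/9, q_S = 712/9.
Total output Q = 562/9 + 712/9 = 1274/9.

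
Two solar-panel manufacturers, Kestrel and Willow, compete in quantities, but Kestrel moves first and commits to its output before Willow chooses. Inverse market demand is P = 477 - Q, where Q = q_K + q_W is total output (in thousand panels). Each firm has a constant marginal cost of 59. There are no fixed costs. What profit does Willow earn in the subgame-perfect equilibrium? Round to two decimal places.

Solve by backward induction. Given q_K, the follower Willow maximises π_W = (477 - q_K - q_W)q_W - 59q_W.
Follower FOC: 418 - q_K - 2q_W = 0, so q_W(q_K) = (418 - q_K)/2.
Kestrel substitutes q_W(q_K) into its own profit: π_K = q_K(477 - q_K - (418 - q_K)/2) - 59q_K = (268 - (1/2)q_K)q_K - 59q_K.
The leader's first-order condition 209 - q_K = 0 yields q_K = 209.
Then q_W = (418 - 209)/2 = 209/2.
Price P = 477 - 627/2 = 327/2.
Willow's profit: (327/2 - 59)·(209/2) = 10920.2500.

10920.25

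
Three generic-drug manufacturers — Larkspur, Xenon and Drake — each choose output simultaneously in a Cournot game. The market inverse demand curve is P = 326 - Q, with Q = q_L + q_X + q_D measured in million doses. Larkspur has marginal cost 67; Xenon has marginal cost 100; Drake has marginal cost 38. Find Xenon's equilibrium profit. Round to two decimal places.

1072.56

Larkspur's profit: π_L = (326 - Q)q_L - (67q_L). Setting ∂π_L/∂q_L = 0: 259 - 2q_L - (q_X + q_D) = 0.
Xenon's first-order condition: 226 - 2q_X - (q_L + q_D) = 0.
Drake's profit: π_D = (326 - Q)q_D - (38q_D). Setting ∂π_D/∂q_D = 0: 288 - 2q_D - (q_L + q_X) = 0.
Adding the 3 first-order conditions: 773 − 4Q = 0, so Q = 773/4.
Back-substituting: q_L = (259 − 773/4) = 263/4, q_X = (226 − 773/4) = 131/4, q_D = (288 − 773/4) = 379/4.
Price P = 326 - 773/4 = 531/4.
Xenon's profit: (531/4 - 100)·(131/4) = 1072.5625.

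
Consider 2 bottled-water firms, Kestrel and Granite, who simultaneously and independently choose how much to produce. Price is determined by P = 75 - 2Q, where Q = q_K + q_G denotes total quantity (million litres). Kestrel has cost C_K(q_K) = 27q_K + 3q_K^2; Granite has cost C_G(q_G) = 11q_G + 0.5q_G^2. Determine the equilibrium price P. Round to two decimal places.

Kestrel's profit: π_K = (75 - 2Q)q_K - (27q_K + 3q_K²). Setting ∂π_K/∂q_K = 0: 48 - 10q_K - 2(q_G) = 0.
Granite's first-order condition: 64 - 5q_G - 2(q_K) = 0.
Rearranging gives the reaction functions q_K = (48 - 2q_G)/10 and q_G = (64 - 2q_K)/5.
Substituting one into the other gives q_K = 56/23 and q_G = 272/23.
Total output Q = 328/23, so price P = 75 - 2·(328/23) = 1069/23.

46.48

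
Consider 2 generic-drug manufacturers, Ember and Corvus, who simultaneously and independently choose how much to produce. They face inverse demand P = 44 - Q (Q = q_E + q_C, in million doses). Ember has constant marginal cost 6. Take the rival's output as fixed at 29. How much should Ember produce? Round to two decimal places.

4.50

With the rival's output fixed at 29, Ember's profit is π_E = (44 - 29 - q_E)q_E - (6q_E) = (15 - q_E)q_E - (6q_E).
∂π_E/∂q_E = 9 - 2q_E = 0, so q_E = 9/2.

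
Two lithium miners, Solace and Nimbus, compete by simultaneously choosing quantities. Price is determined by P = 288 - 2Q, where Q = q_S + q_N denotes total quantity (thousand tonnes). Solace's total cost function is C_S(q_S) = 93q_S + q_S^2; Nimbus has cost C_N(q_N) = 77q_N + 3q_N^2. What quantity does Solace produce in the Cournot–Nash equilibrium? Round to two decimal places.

Solace's profit: π_S = (288 - 2Q)q_S - (93q_S + q_S²). Setting ∂π_S/∂q_S = 0: 195 - 6q_S - 2(q_N) = 0.
Nimbus's first-order condition: 211 - 10q_N - 2(q_S) = 0.
So q_S = (195 - 2q_N)/6 and q_N = (211 - 2q_S)/10.
Solving the pair: q_S = 191/7, q_N = 219/14.

27.29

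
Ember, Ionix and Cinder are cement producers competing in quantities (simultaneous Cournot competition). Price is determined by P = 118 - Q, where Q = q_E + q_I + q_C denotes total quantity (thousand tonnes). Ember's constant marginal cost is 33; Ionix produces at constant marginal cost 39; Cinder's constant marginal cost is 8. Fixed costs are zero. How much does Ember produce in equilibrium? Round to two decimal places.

16.50

Ember's profit: π_E = (118 - Q)q_E - (33q_E). Setting ∂π_E/∂q_E = 0: 85 - 2q_E - (q_I + q_C) = 0.
Ionix's first-order condition: 79 - 2q_I - (q_E + q_C) = 0.
Cinder's first-order condition: 110 - 2q_C - (q_E + q_I) = 0.
Adding the 3 conditions: 274 − 2Q − 2Q = 0, i.e. Q = 137/2.
Back-substituting: q_E = (85 − 137/2) = 33/2, q_I = (79 − 137/2) = 21/2, q_C = (110 − 137/2) = 83/2.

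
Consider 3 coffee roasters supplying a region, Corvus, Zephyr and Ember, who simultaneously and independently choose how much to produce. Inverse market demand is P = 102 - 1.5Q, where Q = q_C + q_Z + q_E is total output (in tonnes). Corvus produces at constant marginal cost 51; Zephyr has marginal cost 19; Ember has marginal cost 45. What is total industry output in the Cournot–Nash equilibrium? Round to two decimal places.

Corvus's profit: π_C = (102 - 1.5Q)q_C - (51q_C). Setting ∂π_C/∂q_C = 0: 51 - 3q_C - (3/2)(q_Z + q_E) = 0.
Zephyr's first-order condition: 83 - 3q_Z - (3/2)(q_C + q_E) = 0.
Ember's profit: π_E = (102 - 1.5Q)q_E - (45q_E). Setting ∂π_E/∂q_E = 0: 57 - 3q_E - (3/2)(q_C + q_Z) = 0.
Summing all 3 equations gives 191 − 6Q = 0, hence Q = 191/6.
Back-substituting: q_C = (51 − 191/4)/(3/2) = 13/6, q_Z = (83 − 191/4)/(3/2) = 47/2, q_E = (57 − 191/4)/(3/2) = 37/6.
Total output Q = 13/6 + 47/2 + 37/6 = 191/6.

31.83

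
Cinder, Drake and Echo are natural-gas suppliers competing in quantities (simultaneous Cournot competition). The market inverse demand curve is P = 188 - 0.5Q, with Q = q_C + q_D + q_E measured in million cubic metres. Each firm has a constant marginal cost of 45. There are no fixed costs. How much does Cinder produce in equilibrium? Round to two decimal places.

71.50

Each firm earns π_i = (188 - 0.5Q)q_i - 45q_i.
First-order condition (treating rivals' output as given): 143 - q_i - (1/2)·Σ_{j≠i} q_j = 0.
By symmetry each firm produces the same amount; substituting Σ_{j≠i} q_j = 2q_i yields q_i = 143/2.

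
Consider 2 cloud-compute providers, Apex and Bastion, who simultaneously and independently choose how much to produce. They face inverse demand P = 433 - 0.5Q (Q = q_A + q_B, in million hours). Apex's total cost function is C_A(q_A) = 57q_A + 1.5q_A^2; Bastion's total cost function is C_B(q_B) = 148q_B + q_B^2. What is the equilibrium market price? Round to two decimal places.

Apex's profit: π_A = (433 - 0.5Q)q_A - (57q_A + (3/2)q_A²). Setting ∂π_A/∂q_A = 0: 376 - 4q_A - (1/2)(q_B) = 0.
Bastion's first-order condition: 285 - 3q_B - (1/2)(q_A) = 0.
So q_A = (376 - (1/2)q_B)/4 and q_B = (285 - (1/2)q_A)/3.
Substituting one into the other gives q_A = 83.8723 and q_B = 81.0213.
Total output Q = 164.8936, so price P = 433 - (1/2)·164.8936 = 350.5532.

350.55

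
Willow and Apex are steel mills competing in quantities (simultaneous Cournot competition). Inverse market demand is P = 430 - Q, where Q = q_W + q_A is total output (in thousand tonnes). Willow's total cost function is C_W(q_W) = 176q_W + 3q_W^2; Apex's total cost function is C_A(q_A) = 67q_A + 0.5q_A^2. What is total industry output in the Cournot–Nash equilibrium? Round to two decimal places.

Willow's profit: π_W = (430 - Q)q_W - (176q_W + 3q_W²). Setting ∂π_W/∂q_W = 0: 254 - 8q_W - (q_A) = 0.
Apex's first-order condition: 363 - 3q_A - (q_W) = 0.
Best responses: q_W = (254 - q_A)/8, q_A = (363 - q_W)/3.
Substituting one into the other gives q_W = 399/23 and q_A = 115.2174.
Total output Q = 399/23 + 115.2174 = 132.5652.

132.57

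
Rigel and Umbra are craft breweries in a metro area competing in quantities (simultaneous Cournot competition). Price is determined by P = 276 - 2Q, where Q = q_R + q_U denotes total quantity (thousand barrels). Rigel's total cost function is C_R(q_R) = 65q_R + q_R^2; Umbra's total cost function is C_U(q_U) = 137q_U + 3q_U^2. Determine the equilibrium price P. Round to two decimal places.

195.86

Rigel's profit: π_R = (276 - 2Q)q_R - (65q_R + q_R²). Setting ∂π_R/∂q_R = 0: 211 - 6q_R - 2(q_U) = 0.
Umbra's first-order condition: 139 - 10q_U - 2(q_R) = 0.
Best responses: q_R = (211 - 2q_U)/6, q_U = (139 - 2q_R)/10.
Substituting one into the other gives q_R = 229/7 and q_U = 103/14.
Total output Q = 561/14, so price P = 276 - 2·(561/14) = 1371/7.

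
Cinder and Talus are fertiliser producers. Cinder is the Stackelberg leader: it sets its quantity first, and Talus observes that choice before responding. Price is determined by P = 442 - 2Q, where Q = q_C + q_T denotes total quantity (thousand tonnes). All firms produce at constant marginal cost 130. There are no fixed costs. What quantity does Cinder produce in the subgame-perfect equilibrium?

Solve by backward induction. Given q_C, the follower Talus maximises π_T = (442 - 2q_C - 2q_T)q_T - 130q_T.
Setting the follower's marginal profit to zero, 312 - 2q_C - 4q_T = 0, i.e. q_T = (312 - 2q_C)/4.
Cinder substitutes q_T(q_C) into its own profit: π_C = q_C(442 - 2q_C - (312 - 2q_C)/2) - 130q_C = (286 - q_C)q_C - 130q_C.
Maximising: ∂π_C/∂q_C = 156 - 2q_C = 0, giving q_C = 78.
Then q_T = (312 - 2·78)/4 = 39.

78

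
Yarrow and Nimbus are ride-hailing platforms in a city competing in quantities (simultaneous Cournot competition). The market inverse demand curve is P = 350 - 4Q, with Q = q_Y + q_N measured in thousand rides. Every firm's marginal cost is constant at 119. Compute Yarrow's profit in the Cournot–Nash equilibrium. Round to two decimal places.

Each firm earns π_i = (350 - 4Q)q_i - 119q_i.
First-order condition (treating rivals' output as given): 231 - 8q_i - 4q_j = 0.
By symmetry each firm produces the same amount; substituting q_j = q_i yields q_i = 231/12 = 77/4.
Price P = 350 - 4·(77/2) = 196.
Yarrow's profit: (196 - 119)·(77/4) = 1482.2500.

1482.25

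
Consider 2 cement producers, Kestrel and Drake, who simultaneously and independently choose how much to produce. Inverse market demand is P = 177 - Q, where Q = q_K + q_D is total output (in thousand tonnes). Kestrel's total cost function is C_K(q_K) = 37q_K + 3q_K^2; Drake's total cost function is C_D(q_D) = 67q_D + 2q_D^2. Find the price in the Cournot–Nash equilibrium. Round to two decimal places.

Kestrel's profit: π_K = (177 - Q)q_K - (37q_K + 3q_K²). Setting ∂π_K/∂q_K = 0: 140 - 8q_K - (q_D) = 0.
Drake's profit: π_D = (177 - Q)q_D - (67q_D + 2q_D²). Setting ∂π_D/∂q_D = 0: 110 - 6q_D - (q_K) = 0.
Rearranging gives the reaction functions q_K = (140 - q_D)/8 and q_D = (110 - q_K)/6.
Substituting one into the other gives q_K = 730/47 and q_D = 740/47.
Total output Q = 1470/47, so price P = 177 - 1470/47 = 145.7234.

145.72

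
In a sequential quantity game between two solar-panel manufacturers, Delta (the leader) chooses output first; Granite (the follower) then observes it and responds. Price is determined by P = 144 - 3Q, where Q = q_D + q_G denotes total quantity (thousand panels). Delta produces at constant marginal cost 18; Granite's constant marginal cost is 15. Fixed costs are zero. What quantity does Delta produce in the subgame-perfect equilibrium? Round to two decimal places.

The follower Granite best-responds to any q_D: π_G = (144 - 3Q)q_G - 15q_G.
∂π_G/∂q_G = 129 - 3q_D - 6q_G = 0 gives the reaction function q_G = (129 - 3q_D)/6.
The leader anticipates this reaction. Substituting into P = 144 - 3Q gives P = 159/2 - (3/2)q_D, so π_D = (159/2 - (3/2)q_D)q_D - 18q_D.
Maximising: ∂π_D/∂q_D = 123/2 - 3q_D = 0, giving q_D = 41/2.
Then q_G = (129 - 3·(41/2))/6 = 45/4.

20.50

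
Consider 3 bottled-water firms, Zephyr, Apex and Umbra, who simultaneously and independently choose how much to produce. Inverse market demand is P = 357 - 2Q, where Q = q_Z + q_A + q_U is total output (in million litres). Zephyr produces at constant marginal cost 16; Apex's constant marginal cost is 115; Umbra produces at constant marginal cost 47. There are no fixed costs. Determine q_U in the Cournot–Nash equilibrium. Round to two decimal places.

43.38

Zephyr's profit: π_Z = (357 - 2Q)q_Z - (16q_Z). Setting ∂π_Z/∂q_Z = 0: 341 - 4q_Z - 2(q_A + q_U) = 0.
Apex's first-order condition: 242 - 4q_A - 2(q_Z + q_U) = 0.
Umbra's profit: π_U = (357 - 2Q)q_U - (47q_U). Setting ∂π_U/∂q_U = 0: 310 - 4q_U - 2(q_Z + q_A) = 0.
Summing all 3 equations gives 893 − 8Q = 0, hence Q = 893/8.
Back-substituting: q_Z = (341 − 893/4)/2 = 471/8, q_A = (242 − 893/4)/2 = 75/8, q_U = (310 − 893/4)/2 = 347/8.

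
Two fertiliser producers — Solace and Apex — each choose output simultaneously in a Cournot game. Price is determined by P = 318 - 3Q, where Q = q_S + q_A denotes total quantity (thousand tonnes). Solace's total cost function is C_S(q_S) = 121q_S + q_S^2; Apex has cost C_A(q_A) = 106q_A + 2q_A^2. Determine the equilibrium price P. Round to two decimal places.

214.94

Solace's profit: π_S = (318 - 3Q)q_S - (121q_S + q_S²). Setting ∂π_S/∂q_S = 0: 197 - 8q_S - 3(q_A) = 0.
Apex's profit: π_A = (318 - 3Q)q_A - (106q_A + 2q_A²). Setting ∂π_A/∂q_A = 0: 212 - 10q_A - 3(q_S) = 0.
So q_S = (197 - 3q_A)/8 and q_A = (212 - 3q_S)/10.
Substituting one into the other gives q_S = 1334/71 and q_A = 1105/71.
Total output Q = 34.3521, so price P = 318 - 3·34.3521 = 214.9437.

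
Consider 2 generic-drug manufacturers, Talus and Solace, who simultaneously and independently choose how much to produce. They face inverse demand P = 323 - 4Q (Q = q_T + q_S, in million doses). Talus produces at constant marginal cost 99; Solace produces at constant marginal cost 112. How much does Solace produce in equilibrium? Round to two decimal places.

Talus's profit: π_T = (323 - 4Q)q_T - (99q_T). Setting ∂π_T/∂q_T = 0: 224 - 8q_T - 4(q_S) = 0.
Solace's first-order condition: 211 - 8q_S - 4(q_T) = 0.
Rearranging gives the reaction functions q_T = (224 - 4q_S)/8 and q_S = (211 - 4q_T)/8.
Substituting one into the other gives q_T = 79/4 and q_S = 33/2.

16.50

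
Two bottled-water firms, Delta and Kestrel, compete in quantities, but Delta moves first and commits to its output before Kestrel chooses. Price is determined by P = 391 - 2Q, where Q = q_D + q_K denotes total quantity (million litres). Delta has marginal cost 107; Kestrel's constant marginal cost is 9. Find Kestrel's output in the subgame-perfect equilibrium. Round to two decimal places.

72.25

Solve by backward induction. Given q_D, the follower Kestrel maximises π_K = (391 - 2q_D - 2q_K)q_K - 9q_K.
∂π_K/∂q_K = 382 - 2q_D - 4q_K = 0 gives the reaction function q_K = (382 - 2q_D)/4.
Delta substitutes q_K(q_D) into its own profit: π_D = q_D(391 - 2q_D - (382 - 2q_D)/2) - 107q_D = (200 - q_D)q_D - 107q_D.
Maximising: ∂π_D/∂q_D = 93 - 2q_D = 0, giving q_D = 93/2.
Then q_K = (382 - 2·(93/2))/4 = 289/4.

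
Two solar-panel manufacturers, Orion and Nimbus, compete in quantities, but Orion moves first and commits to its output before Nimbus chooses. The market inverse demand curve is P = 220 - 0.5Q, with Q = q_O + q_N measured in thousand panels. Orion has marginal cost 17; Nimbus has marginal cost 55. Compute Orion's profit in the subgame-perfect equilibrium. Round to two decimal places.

14520.25

Solve by backward induction. Given q_O, the follower Nimbus maximises π_N = (220 - (1/2)q_O - (1/2)q_N)q_N - 55q_N.
Setting the follower's marginal profit to zero, 165 - (1/2)q_O - q_N = 0, i.e. q_N = (165 - (1/2)q_O).
The leader anticipates this reaction. Substituting into P = 220 - 0.5Q gives P = 275/2 - (1/4)q_O, so π_O = (275/2 - (1/4)q_O)q_O - 17q_O.
Maximising: ∂π_O/∂q_O = 241/2 - (1/2)q_O = 0, giving q_O = 241.
Then q_N = (165 - (1/2)·241) = 89/2.
Price P = 220 - (1/2)·(571/2) = 309/4.
Orion's profit: (309/4 - 17)·241 = 14520.2500.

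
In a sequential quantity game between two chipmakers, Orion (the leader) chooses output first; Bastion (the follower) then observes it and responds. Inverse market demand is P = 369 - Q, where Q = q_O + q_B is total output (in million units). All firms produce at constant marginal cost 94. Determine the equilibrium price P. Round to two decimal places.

162.75

Solve by backward induction. Given q_O, the follower Bastion maximises π_B = (369 - q_O - q_B)q_B - 94q_B.
Follower FOC: 275 - q_O - 2q_B = 0, so q_B(q_O) = (275 - q_O)/2.
The leader anticipates this reaction. Substituting into P = 369 - Q gives P = 463/2 - (1/2)q_O, so π_O = (463/2 - (1/2)q_O)q_O - 94q_O.
Maximising: ∂π_O/∂q_O = 275/2 - q_O = 0, giving q_O = 275/2.
Then q_B = (275 - 275/2)/2 = 275/4.
Total output Q = 825/4, so price P = 369 - 825/4 = 651/4.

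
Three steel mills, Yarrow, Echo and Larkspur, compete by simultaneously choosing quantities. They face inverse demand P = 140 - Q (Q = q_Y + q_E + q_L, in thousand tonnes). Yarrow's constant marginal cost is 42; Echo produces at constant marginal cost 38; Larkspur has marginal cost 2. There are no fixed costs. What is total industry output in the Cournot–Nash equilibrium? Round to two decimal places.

84.50

Yarrow's profit: π_Y = (140 - Q)q_Y - (42q_Y). Setting ∂π_Y/∂q_Y = 0: 98 - 2q_Y - (q_E + q_L) = 0.
Echo's profit: π_E = (140 - Q)q_E - (38q_E). Setting ∂π_E/∂q_E = 0: 102 - 2q_E - (q_Y + q_L) = 0.
Larkspur's first-order condition: 138 - 2q_L - (q_Y + q_E) = 0.
Summing all 3 equations gives 338 − 4Q = 0, hence Q = 169/2.
Back-substituting: q_Y = (98 − 169/2) = 27/2, q_E = (102 − 169/2) = 35/2, q_L = (138 − 169/2) = 107/2.
Total output Q = 27/2 + 35/2 + 107/2 = 169/2.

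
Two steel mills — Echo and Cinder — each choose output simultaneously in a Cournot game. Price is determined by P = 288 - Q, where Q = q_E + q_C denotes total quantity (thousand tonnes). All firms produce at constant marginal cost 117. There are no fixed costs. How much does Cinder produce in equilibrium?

57

A representative firm's profit is π_i = q_i(288 - Q) - 117q_i.
First-order condition (treating rivals' output as given): 171 - 2q_i - q_j = 0.
By symmetry each firm produces the same amount; substituting q_j = q_i yields q_i = 171/3 = 57.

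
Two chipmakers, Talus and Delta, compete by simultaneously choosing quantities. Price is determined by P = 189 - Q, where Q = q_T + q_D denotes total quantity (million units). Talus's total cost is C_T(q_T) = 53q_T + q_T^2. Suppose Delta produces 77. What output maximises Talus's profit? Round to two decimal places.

14.75

With the rival's output fixed at 77, Talus's profit is π_T = (189 - 77 - q_T)q_T - (53q_T + q_T²) = (112 - q_T)q_T - (53q_T + q_T²).
∂π_T/∂q_T = 59 - 4q_T = 0, so q_T = 59/4.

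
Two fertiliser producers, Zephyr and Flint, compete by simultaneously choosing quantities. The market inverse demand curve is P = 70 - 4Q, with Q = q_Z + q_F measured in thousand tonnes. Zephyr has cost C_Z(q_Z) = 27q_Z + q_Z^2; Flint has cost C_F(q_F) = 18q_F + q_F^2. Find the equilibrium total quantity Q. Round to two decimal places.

Zephyr's profit: π_Z = (70 - 4Q)q_Z - (27q_Z + q_Z²). Setting ∂π_Z/∂q_Z = 0: 43 - 10q_Z - 4(q_F) = 0.
Flint's first-order condition: 52 - 10q_F - 4(q_Z) = 0.
Rearranging gives the reaction functions q_Z = (43 - 4q_F)/10 and q_F = (52 - 4q_Z)/10.
Solving the pair: q_Z = 37/14, q_F = 29/7.
Total output Q = 37/14 + 29/7 = 95/14.

6.79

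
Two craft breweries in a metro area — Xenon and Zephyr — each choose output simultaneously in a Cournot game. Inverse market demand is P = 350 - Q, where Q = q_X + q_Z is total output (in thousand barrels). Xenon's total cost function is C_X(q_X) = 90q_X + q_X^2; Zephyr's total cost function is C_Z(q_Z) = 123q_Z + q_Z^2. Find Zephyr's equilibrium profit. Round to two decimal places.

3732.48

Xenon's profit: π_X = (350 - Q)q_X - (90q_X + q_X²). Setting ∂π_X/∂q_X = 0: 260 - 4q_X - (q_Z) = 0.
Zephyr's first-order condition: 227 - 4q_Z - (q_X) = 0.
Rearranging gives the reaction functions q_X = (260 - q_Z)/4 and q_Z = (227 - q_X)/4.
Solving the pair: q_X = 271/5, q_Z = 216/5.
Price P = 350 - 487/5 = 1263/5.
Zephyr's profit: (1263/5)·(216/5) - 123·(216/5) - (216/5)² = 3732.4800.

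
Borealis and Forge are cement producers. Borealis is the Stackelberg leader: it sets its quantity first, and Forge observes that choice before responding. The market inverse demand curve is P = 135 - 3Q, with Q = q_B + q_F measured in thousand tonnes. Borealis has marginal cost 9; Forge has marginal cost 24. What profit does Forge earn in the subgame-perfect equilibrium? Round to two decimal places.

136.69

Solve by backward induction. Given q_B, the follower Forge maximises π_F = (135 - 3q_B - 3q_F)q_F - 24q_F.
∂π_F/∂q_F = 111 - 3q_B - 6q_F = 0 gives the reaction function q_F = (111 - 3q_B)/6.
The leader anticipates this reaction. Substituting into P = 135 - 3Q gives P = 159/2 - (3/2)q_B, so π_B = (159/2 - (3/2)q_B)q_B - 9q_B.
Maximising: ∂π_B/∂q_B = 141/2 - 3q_B = 0, giving q_B = 47/2.
Then q_F = (111 - 3·(47/2))/6 = 27/4.
Price P = 135 - 3·(121/4) = 177/4.
Forge's profit: (177/4 - 24)·(27/4) = 136.6875.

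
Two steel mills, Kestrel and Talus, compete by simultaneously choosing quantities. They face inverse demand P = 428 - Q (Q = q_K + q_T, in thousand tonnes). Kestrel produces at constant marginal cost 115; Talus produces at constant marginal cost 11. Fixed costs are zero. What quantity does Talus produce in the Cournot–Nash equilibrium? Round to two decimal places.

173.67

Kestrel's profit: π_K = (428 - Q)q_K - (115q_K). Setting ∂π_K/∂q_K = 0: 313 - 2q_K - (q_T) = 0.
Talus's profit: π_T = (428 - Q)q_T - (11q_T). Setting ∂π_T/∂q_T = 0: 417 - 2q_T - (q_K) = 0.
Best responses: q_K = (313 - q_T)/2, q_T = (417 - q_K)/2.
Substituting one into the other gives q_K = 209/3 and q_T = 521/3.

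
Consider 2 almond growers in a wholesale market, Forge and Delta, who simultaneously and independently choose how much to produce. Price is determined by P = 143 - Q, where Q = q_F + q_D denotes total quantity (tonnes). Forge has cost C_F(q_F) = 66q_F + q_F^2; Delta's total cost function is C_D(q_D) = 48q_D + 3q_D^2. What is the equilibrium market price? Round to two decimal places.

116.42

Forge's profit: π_F = (143 - Q)q_F - (66q_F + q_F²). Setting ∂π_F/∂q_F = 0: 77 - 4q_F - (q_D) = 0.
Delta's profit: π_D = (143 - Q)q_D - (48q_D + 3q_D²). Setting ∂π_D/∂q_D = 0: 95 - 8q_D - (q_F) = 0.
So q_F = (77 - q_D)/4 and q_D = (95 - q_F)/8.
Solving the pair: q_F = 521/31, q_D = 303/31.
Total output Q = 824/31, so price P = 143 - 824/31 = 116.4194.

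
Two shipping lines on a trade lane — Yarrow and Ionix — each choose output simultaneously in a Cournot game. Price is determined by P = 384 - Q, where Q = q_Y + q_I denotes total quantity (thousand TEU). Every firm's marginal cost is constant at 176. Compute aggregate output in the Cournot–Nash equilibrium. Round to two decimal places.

138.67

A representative firm's profit is π_i = q_i(384 - Q) - 176q_i.
Setting ∂π_i/∂q_i = 0 with rivals' quantities fixed: 208 - 2q_i - q_j = 0.
By symmetry each firm produces the same amount; substituting q_j = q_i yields q_i = 208/3.
Total output Q = 208/3 + 208/3 = 416/3.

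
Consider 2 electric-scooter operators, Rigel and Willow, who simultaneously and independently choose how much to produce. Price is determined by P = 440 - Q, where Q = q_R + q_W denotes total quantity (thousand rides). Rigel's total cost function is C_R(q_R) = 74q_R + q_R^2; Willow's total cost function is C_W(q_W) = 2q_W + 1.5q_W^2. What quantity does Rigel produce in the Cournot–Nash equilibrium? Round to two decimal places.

73.26

Rigel's profit: π_R = (440 - Q)q_R - (74q_R + q_R²). Setting ∂π_R/∂q_R = 0: 366 - 4q_R - (q_W) = 0.
Willow's profit: π_W = (440 - Q)q_W - (2q_W + (3/2)q_W²). Setting ∂π_W/∂q_W = 0: 438 - 5q_W - (q_R) = 0.
So q_R = (366 - q_W)/4 and q_W = (438 - q_R)/5.
Solving the pair: q_R = 1392/19, q_W = 1386/19.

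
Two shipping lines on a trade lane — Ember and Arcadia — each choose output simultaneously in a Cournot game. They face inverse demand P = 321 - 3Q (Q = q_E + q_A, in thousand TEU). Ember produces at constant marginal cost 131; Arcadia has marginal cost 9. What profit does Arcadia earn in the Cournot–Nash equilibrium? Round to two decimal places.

6976.15

Ember's profit: π_E = (321 - 3Q)q_E - (131q_E). Setting ∂π_E/∂q_E = 0: 190 - 6q_E - 3(q_A) = 0.
Arcadia's first-order condition: 312 - 6q_A - 3(q_E) = 0.
So q_E = (190 - 3q_A)/6 and q_A = (312 - 3q_E)/6.
Substituting one into the other gives q_E = 68/9 and q_A = 434/9.
Price P = 321 - 3·(502/9) = 461/3.
Arcadia's profit: (461/3 - 9)·(434/9) = 6976.1481.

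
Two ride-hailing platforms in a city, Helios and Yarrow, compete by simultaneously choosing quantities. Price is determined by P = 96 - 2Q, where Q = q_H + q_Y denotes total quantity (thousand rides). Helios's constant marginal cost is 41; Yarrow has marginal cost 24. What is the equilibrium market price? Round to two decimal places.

Helios's profit: π_H = (96 - 2Q)q_H - (41q_H). Setting ∂π_H/∂q_H = 0: 55 - 4q_H - 2(q_Y) = 0.
Yarrow's first-order condition: 72 - 4q_Y - 2(q_H) = 0.
Rearranging gives the reaction functions q_H = (55 - 2q_Y)/4 and q_Y = (72 - 2q_H)/4.
Substituting one into the other gives q_H = 19/3 and q_Y = 89/6.
Total output Q = 127/6, so price P = 96 - 2·(127/6) = 161/3.

53.67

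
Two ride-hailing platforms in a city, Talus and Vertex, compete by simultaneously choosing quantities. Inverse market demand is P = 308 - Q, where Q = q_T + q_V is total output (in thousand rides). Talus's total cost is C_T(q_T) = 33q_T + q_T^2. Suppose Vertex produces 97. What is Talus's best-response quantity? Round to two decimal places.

44.50

With the rival's output fixed at 97, Talus's profit is π_T = (308 - 97 - q_T)q_T - (33q_T + q_T²) = (211 - q_T)q_T - (33q_T + q_T²).
∂π_T/∂q_T = 178 - 4q_T = 0, so q_T = 89/2.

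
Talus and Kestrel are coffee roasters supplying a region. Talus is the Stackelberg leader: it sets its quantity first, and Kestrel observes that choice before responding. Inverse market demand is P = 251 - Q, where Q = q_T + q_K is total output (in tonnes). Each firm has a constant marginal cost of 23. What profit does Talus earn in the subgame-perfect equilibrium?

6498

Solve by backward induction. Given q_T, the follower Kestrel maximises π_K = (251 - q_T - q_K)q_K - 23q_K.
∂π_K/∂q_K = 228 - q_T - 2q_K = 0 gives the reaction function q_K = (228 - q_T)/2.
Talus substitutes q_K(q_T) into its own profit: π_T = q_T(251 - q_T - (228 - q_T)/2) - 23q_T = (137 - (1/2)q_T)q_T - 23q_T.
Maximising: ∂π_T/∂q_T = 114 - q_T = 0, giving q_T = 114.
Then q_K = (228 - 114)/2 = 57.
Price P = 251 - 171 = 80.
Talus's profit: (80 - 23)·114 = 6498.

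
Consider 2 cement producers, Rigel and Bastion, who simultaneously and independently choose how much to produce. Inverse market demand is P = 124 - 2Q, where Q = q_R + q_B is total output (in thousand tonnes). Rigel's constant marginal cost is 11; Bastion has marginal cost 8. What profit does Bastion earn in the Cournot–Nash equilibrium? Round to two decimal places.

Rigel's profit: π_R = (124 - 2Q)q_R - (11q_R). Setting ∂π_R/∂q_R = 0: 113 - 4q_R - 2(q_B) = 0.
Bastion's profit: π_B = (124 - 2Q)q_B - (8q_B). Setting ∂π_B/∂q_B = 0: 116 - 4q_B - 2(q_R) = 0.
Best responses: q_R = (113 - 2q_B)/4, q_B = (116 - 2q_R)/4.
Substituting one into the other gives q_R = 55/3 and q_B = 119/6.
Price P = 124 - 2·(229/6) = 143/3.
Bastion's profit: (143/3 - 8)·(119/6) = 786.7222.

786.72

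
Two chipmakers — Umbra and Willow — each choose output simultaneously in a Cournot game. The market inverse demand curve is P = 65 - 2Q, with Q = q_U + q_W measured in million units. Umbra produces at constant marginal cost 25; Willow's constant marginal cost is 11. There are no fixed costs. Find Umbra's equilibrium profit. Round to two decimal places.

37.56

Umbra's profit: π_U = (65 - 2Q)q_U - (25q_U). Setting ∂π_U/∂q_U = 0: 40 - 4q_U - 2(q_W) = 0.
Willow's first-order condition: 54 - 4q_W - 2(q_U) = 0.
So q_U = (40 - 2q_W)/4 and q_W = (54 - 2q_U)/4.
Substituting one into the other gives q_U = 13/3 and q_W = 34/3.
Price P = 65 - 2·(47/3) = 101/3.
Umbra's profit: (101/3 - 25)·(13/3) = 338/9.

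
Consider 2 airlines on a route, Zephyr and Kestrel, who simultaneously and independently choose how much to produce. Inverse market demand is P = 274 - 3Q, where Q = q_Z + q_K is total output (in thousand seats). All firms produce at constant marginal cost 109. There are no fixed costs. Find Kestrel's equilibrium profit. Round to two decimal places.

A representative firm's profit is π_i = q_i(274 - 3Q) - 109q_i.
First-order condition (treating rivals' output as given): 165 - 6q_i - 3q_j = 0.
With identical firms every q_j equals q_i, so q_j = q_i and 165 = 9q_i, giving q_i = 55/3.
Price P = 274 - 3·(110/3) = 164.
Kestrel's profit: (164 - 109)·(55/3) = 1008.3333.

1008.33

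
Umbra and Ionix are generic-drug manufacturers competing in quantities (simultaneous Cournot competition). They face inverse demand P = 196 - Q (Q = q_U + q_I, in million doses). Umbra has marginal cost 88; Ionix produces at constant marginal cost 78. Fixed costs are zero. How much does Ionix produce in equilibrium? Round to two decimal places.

Umbra's profit: π_U = (196 - Q)q_U - (88q_U). Setting ∂π_U/∂q_U = 0: 108 - 2q_U - (q_I) = 0.
Ionix's first-order condition: 118 - 2q_I - (q_U) = 0.
Rearranging gives the reaction functions q_U = (108 - q_I)/2 and q_I = (118 - q_U)/2.
Substituting one into the other gives q_U = 98/3 and q_I = 128/3.

42.67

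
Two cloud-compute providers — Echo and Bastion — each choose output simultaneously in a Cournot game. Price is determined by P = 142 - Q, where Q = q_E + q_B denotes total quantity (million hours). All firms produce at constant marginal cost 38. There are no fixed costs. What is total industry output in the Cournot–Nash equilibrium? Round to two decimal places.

Each firm earns π_i = (142 - Q)q_i - 38q_i.
First-order condition (treating rivals' output as given): 104 - 2q_i - q_j = 0.
With identical firms every q_j equals q_i, so q_j = q_i and 104 = 3q_i, giving q_i = 104/3.
Total output Q = 104/3 + 104/3 = 208/3.

69.33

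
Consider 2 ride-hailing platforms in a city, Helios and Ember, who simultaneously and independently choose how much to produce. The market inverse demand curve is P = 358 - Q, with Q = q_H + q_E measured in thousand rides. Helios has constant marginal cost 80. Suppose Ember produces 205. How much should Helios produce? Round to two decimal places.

With the rival's output fixed at 205, Helios's profit is π_H = (358 - 205 - q_H)q_H - (80q_H) = (153 - q_H)q_H - (80q_H).
∂π_H/∂q_H = 73 - 2q_H = 0, so q_H = 73/2.

36.50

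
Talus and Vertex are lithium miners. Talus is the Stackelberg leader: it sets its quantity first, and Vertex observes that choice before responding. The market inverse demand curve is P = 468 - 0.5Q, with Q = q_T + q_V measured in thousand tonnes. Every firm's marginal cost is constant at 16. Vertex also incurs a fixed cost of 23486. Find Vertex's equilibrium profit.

Solve by backward induction. Given q_T, the follower Vertex maximises π_V = (468 - (1/2)q_T - (1/2)q_V)q_V - 16q_V.
Setting the follower's marginal profit to zero, 452 - (1/2)q_T - q_V = 0, i.e. q_V = (452 - (1/2)q_T).
The leader anticipates this reaction. Substituting into P = 468 - 0.5Q gives P = 242 - (1/4)q_T, so π_T = (242 - (1/4)q_T)q_T - 16q_T.
Maximising: ∂π_T/∂q_T = 226 - (1/2)q_T = 0, giving q_T = 452.
Then q_V = (452 - (1/2)·452) = 226.
Price P = 468 - (1/2)·678 = 129.
Vertex's profit: (129 - 16)·226 - 23486 = 2052.

2052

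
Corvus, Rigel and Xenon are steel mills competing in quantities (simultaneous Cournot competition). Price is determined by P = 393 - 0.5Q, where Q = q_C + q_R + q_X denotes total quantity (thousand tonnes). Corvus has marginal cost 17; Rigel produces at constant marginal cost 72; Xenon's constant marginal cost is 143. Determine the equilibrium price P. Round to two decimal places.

156.25

Corvus's profit: π_C = (393 - 0.5Q)q_C - (17q_C). Setting ∂π_C/∂q_C = 0: 376 - q_C - (1/2)(q_R + q_X) = 0.
Rigel's profit: π_R = (393 - 0.5Q)q_R - (72q_R). Setting ∂π_R/∂q_R = 0: 321 - q_R - (1/2)(q_C + q_X) = 0.
Xenon's profit: π_X = (393 - 0.5Q)q_X - (143q_X). Setting ∂π_X/∂q_X = 0: 250 - q_X - (1/2)(q_C + q_R) = 0.
Adding the 3 first-order conditions: 947 − 2Q = 0, so Q = 947/2.
Back-substituting: q_C = (376 − 947/4)/(1/2) = 557/2, q_R = (321 − 947/4)/(1/2) = 337/2, q_X = (250 − 947/4)/(1/2) = 53/2.
Total output Q = 947/2, so price P = 393 - (1/2)·(947/2) = 625/4.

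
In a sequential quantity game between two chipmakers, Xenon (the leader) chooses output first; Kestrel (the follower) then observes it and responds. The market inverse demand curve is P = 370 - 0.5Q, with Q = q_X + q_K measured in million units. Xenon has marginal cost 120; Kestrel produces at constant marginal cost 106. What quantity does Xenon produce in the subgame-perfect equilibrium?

236

The follower Kestrel best-responds to any q_X: π_K = (370 - 0.5Q)q_K - 106q_K.
∂π_K/∂q_K = 264 - (1/2)q_X - q_K = 0 gives the reaction function q_K = (264 - (1/2)q_X).
Xenon substitutes q_K(q_X) into its own profit: π_X = q_X(370 - (1/2)q_X - (264 - (1/2)q_X)/2) - 120q_X = (238 - (1/4)q_X)q_X - 120q_X.
Maximising: ∂π_X/∂q_X = 118 - (1/2)q_X = 0, giving q_X = 236.
Then q_K = (264 - (1/2)·236) = 146.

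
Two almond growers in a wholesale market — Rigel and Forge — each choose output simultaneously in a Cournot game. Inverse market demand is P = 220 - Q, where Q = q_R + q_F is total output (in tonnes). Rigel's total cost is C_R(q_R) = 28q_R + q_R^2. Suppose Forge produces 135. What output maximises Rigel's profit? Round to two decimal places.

With the rival's output fixed at 135, Rigel's profit is π_R = (220 - 135 - q_R)q_R - (28q_R + q_R²) = (85 - q_R)q_R - (28q_R + q_R²).
∂π_R/∂q_R = 57 - 4q_R = 0, so q_R = 57/4.

14.25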